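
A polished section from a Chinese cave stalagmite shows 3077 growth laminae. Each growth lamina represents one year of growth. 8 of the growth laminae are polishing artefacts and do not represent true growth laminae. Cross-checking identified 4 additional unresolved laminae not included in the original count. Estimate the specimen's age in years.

3073 years

True growth lamina count = 3077 − 8 + 4 = 3073.
One growth lamina per year makes the duration 3073 years.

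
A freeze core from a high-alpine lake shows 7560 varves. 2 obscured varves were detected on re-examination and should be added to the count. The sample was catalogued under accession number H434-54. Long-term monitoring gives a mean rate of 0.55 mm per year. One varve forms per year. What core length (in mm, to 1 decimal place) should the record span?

4159.1 mm

True varve count = 7560 + 2 = 7562.
Predicted length = 0.55 mm/year × 7562 years = 4159.1 mm.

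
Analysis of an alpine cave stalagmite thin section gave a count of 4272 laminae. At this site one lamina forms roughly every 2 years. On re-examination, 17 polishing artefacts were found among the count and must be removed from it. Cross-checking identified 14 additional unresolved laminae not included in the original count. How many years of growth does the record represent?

8538 yr

After corrections the count is 4272 − 17 + 14 = 4269 laminae.
Multiplying by 2 years per lamina: 4269 × 2 = 8538 years.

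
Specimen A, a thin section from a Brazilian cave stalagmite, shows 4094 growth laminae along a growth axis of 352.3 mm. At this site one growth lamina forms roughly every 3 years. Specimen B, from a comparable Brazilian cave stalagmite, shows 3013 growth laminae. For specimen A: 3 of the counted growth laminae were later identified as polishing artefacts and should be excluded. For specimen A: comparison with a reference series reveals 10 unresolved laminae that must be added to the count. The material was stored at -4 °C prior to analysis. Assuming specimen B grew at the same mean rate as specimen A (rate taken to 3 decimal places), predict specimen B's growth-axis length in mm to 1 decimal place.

262.1 mm

Specimen A: true growth lamina count = 4094 − 3 + 10 = 4101.
Specimen A: at 3 years per growth lamina, 4101 × 3 = 12303 years.
A: 352.3 mm over 12303 years gives 352.3 / 12303 ≈ 0.029 mm/year.
Specimen B: at 3 years per growth lamina, 3013 × 3 = 9039 years. B's length ≈ 0.029 × 9039 = 262.1 mm.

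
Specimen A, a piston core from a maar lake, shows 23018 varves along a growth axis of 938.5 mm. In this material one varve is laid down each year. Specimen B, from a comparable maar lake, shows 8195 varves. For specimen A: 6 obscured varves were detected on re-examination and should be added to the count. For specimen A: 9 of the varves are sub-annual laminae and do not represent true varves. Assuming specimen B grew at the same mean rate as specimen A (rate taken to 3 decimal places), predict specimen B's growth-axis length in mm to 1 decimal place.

336.0 mm

Specimen A: adjusted count: 23018 − 9 + 6 = 23015 varves.
A: 938.5 mm over 23015 years gives 938.5 / 23015 ≈ 0.041 mm/yr.
B's length ≈ 0.041 × 8195 = 336.0 mm.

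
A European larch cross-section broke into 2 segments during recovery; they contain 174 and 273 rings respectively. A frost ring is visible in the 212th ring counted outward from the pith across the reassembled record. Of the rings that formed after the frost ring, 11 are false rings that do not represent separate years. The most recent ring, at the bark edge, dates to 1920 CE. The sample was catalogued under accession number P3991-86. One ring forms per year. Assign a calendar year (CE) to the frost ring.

1696 CE

Total rings = 174 + 273 = 447.
Between ring 212 and the bark edge there are 447 − 212 = 235 rings.
Excluding 11 false rings: 235 − 11 = 224.
The ring at the bark edge is 1920 CE, so the frost ring dates to 1920 − 224 = 1696 CE.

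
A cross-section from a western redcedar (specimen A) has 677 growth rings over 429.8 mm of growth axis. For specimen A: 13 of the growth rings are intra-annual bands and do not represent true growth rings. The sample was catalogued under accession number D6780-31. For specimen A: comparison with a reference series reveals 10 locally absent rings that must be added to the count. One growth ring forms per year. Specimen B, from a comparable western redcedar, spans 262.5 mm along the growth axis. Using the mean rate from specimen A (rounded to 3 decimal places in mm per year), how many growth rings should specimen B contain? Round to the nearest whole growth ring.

Specimen A: true growth ring count = 677 − 13 + 10 = 674.
A: Extension rate ≈ 429.8 / 674 = 0.638 mm/yr.
B spans 262.5 / 0.638 = 411.44 years ≈ 411 growth rings.

411 growth rings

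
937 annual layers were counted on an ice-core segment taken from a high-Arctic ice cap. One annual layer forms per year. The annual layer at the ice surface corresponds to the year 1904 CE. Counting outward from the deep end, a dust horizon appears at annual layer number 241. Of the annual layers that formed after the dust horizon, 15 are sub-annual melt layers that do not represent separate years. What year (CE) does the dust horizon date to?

1223 CE

Between annual layer 241 and the ice surface there are 937 − 241 = 696 annual layers.
Removing the 15 false annual layers leaves 696 − 15 = 681 true annual layers beyond the dust horizon.
Counting back 681 years from 1904 CE places the dust horizon in 1904 − 681 = 1223 CE.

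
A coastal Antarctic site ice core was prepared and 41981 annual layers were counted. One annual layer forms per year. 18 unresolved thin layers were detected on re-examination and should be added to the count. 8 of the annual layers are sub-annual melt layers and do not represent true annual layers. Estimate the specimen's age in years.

After corrections the count is 41981 − 8 + 18 = 41991 annual layers.
With a one-to-one annual layer periodicity this is 41991 years.

41991 years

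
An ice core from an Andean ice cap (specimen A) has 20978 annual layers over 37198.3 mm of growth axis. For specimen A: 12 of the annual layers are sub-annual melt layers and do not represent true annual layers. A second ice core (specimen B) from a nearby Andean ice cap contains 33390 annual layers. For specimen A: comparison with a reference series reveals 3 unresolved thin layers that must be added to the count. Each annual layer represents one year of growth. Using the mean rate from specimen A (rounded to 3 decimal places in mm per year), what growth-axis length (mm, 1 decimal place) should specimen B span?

59233.9 mm

Specimen A: adjusted count: 20978 − 12 + 3 = 20969 annual layers.
A: Mean rate = 37198.3 mm / 20969 years ≈ 1.774 mm/year.
For B, 1.774 mm/year × 33390 years = 59233.9 mm.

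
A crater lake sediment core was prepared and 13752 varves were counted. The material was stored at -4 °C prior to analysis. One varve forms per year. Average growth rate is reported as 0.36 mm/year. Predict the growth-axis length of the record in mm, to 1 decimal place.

The record spans 13752 years at 0.36 mm per year.
Predicted length = 0.36 mm/year × 13752 years = 4950.7 mm.

4950.7 mm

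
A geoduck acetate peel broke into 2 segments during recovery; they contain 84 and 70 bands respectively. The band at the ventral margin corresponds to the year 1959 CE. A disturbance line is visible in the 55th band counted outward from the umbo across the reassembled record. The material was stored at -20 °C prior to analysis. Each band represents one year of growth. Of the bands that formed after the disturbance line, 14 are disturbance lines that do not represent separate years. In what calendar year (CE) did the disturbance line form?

Total bands = 84 + 70 = 154.
Between band 55 and the ventral margin there are 154 − 55 = 99 bands.
99 − 14 false = 85 true bands after the disturbance line.
1959 − 85 = 1874 CE.

1874 CE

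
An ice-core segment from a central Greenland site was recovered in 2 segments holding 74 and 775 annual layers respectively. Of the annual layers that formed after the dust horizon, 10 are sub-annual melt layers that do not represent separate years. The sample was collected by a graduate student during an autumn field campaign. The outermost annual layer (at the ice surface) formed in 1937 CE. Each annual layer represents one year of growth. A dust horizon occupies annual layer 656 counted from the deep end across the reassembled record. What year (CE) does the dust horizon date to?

Total annual layers = 74 + 775 = 849.
The dust horizon sits at annual layer 656 from the deep end, so 849 − 656 = 193 annual layers formed after it.
193 − 10 false = 183 true annual layers after the dust horizon.
Counting back 183 years from 1937 CE places the dust horizon in 1937 − 183 = 1754 CE.

1754 CE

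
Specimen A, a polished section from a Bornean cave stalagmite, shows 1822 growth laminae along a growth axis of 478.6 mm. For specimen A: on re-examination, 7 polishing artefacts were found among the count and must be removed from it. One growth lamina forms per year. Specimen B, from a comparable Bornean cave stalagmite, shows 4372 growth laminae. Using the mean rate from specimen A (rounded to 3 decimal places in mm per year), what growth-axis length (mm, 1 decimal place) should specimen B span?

Specimen A: adjusted count: 1822 − 7 = 1815 growth laminae.
A: Mean rate = 478.6 mm / 1815 years ≈ 0.264 mm/yr.
Length of B = 0.264 × 4372 = 1154.2 mm.

1154.2 mm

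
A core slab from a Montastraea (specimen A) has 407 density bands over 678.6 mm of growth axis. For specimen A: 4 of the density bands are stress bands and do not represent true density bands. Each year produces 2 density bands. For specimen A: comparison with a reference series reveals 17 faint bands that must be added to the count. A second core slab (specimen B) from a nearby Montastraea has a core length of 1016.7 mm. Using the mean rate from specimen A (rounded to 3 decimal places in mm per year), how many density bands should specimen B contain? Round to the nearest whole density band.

Specimen A: true density band count = 407 − 4 + 17 = 420.
Specimen A: dividing by 2 density bands per year: 420 / 2 = 210 years.
A: Extension rate ≈ 678.6 / 210 = 3.231 mm/year.
For B, 1016.7 / 3.231 = 314.67 years; at 2 density bands per year that is 314.67 × 2 ≈ 629 density bands.

629 density bands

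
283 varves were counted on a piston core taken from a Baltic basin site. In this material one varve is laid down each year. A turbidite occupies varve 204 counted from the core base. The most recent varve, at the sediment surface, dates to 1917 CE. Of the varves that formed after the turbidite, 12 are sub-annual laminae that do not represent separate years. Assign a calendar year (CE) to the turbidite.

283 − 204 = 79 varves lie beyond the turbidite toward the sediment surface.
Removing the 12 false varves leaves 79 − 12 = 67 true varves beyond the turbidite.
The varve at the sediment surface is 1917 CE, so the turbidite dates to 1917 − 67 = 1850 CE.

1850 CE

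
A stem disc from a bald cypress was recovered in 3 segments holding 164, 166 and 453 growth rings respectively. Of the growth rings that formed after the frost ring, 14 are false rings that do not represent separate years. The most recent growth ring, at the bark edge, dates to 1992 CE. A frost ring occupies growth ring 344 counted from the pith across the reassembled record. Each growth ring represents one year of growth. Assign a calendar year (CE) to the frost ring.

Total growth rings = 164 + 166 + 453 = 783.
Between growth ring 344 and the bark edge there are 783 − 344 = 439 growth rings.
439 − 14 false = 425 true growth rings after the frost ring.
Counting back 425 years from 1992 CE places the frost ring in 1992 − 425 = 1567 CE.

1567 CE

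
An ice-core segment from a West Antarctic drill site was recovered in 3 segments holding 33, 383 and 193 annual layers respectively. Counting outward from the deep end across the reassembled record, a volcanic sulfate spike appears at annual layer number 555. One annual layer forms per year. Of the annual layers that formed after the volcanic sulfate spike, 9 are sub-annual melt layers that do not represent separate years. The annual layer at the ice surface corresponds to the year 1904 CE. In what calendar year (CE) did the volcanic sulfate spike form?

1859 CE

Total annual layers = 33 + 383 + 193 = 609.
Between annual layer 555 and the ice surface there are 609 − 555 = 54 annual layers.
54 − 9 false = 45 true annual layers after the volcanic sulfate spike.
The annual layer at the ice surface is 1904 CE, so the volcanic sulfate spike dates to 1904 − 45 = 1859 CE.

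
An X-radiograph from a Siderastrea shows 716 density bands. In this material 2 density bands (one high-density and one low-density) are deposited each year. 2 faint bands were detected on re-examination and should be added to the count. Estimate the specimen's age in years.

True density band count = 716 + 2 = 718.
Dividing by 2 density bands per year: 718 / 2 = 359 years.

359 yr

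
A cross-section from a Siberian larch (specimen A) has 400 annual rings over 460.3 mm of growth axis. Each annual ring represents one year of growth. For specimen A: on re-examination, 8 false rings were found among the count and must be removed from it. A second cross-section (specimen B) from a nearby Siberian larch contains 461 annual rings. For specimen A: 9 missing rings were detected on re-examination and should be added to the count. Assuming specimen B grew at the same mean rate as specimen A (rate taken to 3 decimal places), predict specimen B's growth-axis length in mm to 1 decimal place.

Specimen A: correcting the raw count gives 400 − 8 + 9 = 401 true annual rings.
A: 460.3 mm over 401 years gives 460.3 / 401 ≈ 1.148 mm/year.
Length of B = 1.148 × 461 = 529.2 mm.

529.2 mm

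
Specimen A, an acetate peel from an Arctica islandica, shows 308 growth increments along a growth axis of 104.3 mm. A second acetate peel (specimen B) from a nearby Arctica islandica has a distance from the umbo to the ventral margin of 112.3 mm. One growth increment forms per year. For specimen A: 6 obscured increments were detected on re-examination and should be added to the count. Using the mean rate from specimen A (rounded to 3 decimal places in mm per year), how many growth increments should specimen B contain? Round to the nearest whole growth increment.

Specimen A: correcting the raw count gives 308 + 6 = 314 true growth increments.
A: Extension rate ≈ 104.3 / 314 = 0.332 mm/year.
Specimen B: 112.3 mm / 0.332 mm per year = 338.25 years ≈ 338 growth increments.

338 growth increments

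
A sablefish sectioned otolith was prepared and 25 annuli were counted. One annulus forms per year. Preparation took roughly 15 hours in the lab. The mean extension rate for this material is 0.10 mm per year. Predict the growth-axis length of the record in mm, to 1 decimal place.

2.5 mm

25 years of growth are recorded.
25 years at 0.10 mm/year gives 0.10 × 25 = 2.5 mm.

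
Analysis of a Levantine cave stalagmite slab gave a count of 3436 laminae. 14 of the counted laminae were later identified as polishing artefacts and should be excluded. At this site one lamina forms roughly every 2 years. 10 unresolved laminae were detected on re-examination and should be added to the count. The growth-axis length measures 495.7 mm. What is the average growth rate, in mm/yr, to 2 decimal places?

True lamina count = 3436 − 14 + 10 = 3432.
Multiplying by 2 years per lamina: 3432 × 2 = 6864 years.
Extension rate ≈ 495.7 / 6864 = 0.07 mm/yr.

0.07 mm/yr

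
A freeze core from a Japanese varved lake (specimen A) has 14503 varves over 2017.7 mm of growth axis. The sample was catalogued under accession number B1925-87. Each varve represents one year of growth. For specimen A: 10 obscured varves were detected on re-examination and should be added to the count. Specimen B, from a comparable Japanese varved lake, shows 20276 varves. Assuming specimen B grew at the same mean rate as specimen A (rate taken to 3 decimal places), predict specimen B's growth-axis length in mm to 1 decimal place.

2818.4 mm

Specimen A: correcting the raw count gives 14503 + 10 = 14513 true varves.
A: Mean rate = 2017.7 mm / 14513 years ≈ 0.139 mm/year.
B's length ≈ 0.139 × 20276 = 2818.4 mm.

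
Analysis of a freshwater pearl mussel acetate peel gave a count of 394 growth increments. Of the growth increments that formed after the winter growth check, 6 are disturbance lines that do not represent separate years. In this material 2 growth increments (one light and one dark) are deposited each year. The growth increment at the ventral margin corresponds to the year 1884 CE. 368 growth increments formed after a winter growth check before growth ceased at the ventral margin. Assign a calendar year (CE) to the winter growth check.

368 growth increments formed after the winter growth check.
Excluding 6 false growth increments: 368 − 6 = 362.
With 2 growth increments per year, 362 / 2 = 181 years.
Counting back 181 years from 1884 CE places the winter growth check in 1884 − 181 = 1703 CE.

1703 CE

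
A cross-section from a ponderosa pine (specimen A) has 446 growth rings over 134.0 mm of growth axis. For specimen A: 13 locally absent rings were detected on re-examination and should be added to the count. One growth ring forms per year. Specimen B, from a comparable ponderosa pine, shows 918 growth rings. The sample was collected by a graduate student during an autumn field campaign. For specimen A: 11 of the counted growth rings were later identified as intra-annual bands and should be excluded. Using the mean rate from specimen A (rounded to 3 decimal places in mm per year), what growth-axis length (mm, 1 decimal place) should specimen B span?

274.5 mm

Specimen A: correcting the raw count gives 446 − 11 + 13 = 448 true growth rings.
A: Extension rate ≈ 134.0 / 448 = 0.299 mm/year.
For B, 0.299 mm/year × 918 years = 274.5 mm.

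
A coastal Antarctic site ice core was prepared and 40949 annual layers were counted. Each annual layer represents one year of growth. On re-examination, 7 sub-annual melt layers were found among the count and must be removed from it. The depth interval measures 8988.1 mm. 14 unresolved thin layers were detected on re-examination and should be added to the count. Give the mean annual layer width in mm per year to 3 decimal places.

0.219 mm per year

True annual layer count = 40949 − 7 + 14 = 40956.
Extension rate ≈ 8988.1 / 40956 = 0.219 mm per year.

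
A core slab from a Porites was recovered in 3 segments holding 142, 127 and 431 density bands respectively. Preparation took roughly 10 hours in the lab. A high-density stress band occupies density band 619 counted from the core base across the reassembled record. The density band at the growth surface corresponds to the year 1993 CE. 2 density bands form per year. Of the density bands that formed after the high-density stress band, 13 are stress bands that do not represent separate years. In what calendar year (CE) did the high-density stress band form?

1959 CE

Total density bands = 142 + 127 + 431 = 700.
The high-density stress band sits at density band 619 from the core base, so 700 − 619 = 81 density bands formed after it.
Excluding 13 false density bands: 81 − 13 = 68.
Dividing by 2 density bands per year: 68 / 2 = 34 years.
The density band at the growth surface is 1993 CE, so the high-density stress band dates to 1993 − 34 = 1959 CE.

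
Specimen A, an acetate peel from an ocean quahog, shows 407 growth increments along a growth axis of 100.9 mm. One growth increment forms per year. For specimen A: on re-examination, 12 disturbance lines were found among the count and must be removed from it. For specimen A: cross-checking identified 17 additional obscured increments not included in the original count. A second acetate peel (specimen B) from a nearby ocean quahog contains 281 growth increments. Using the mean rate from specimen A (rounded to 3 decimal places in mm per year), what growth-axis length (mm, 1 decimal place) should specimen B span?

Specimen A: true growth increment count = 407 − 12 + 17 = 412.
A: Mean rate = 100.9 mm / 412 years ≈ 0.245 mm per year.
B's length ≈ 0.245 × 281 = 68.8 mm.

68.8 mm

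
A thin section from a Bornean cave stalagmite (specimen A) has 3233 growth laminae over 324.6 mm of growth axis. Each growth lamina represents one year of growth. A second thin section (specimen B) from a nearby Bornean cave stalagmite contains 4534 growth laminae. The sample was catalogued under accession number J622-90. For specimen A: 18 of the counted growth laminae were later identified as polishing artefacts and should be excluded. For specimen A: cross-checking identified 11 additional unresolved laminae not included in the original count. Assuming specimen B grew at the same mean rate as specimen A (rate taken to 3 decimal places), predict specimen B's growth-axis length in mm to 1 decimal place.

457.9 mm

Specimen A: after corrections the count is 3233 − 18 + 11 = 3226 growth laminae.
A: Mean rate = 324.6 mm / 3226 years ≈ 0.101 mm/year.
B's length ≈ 0.101 × 4534 = 457.9 mm.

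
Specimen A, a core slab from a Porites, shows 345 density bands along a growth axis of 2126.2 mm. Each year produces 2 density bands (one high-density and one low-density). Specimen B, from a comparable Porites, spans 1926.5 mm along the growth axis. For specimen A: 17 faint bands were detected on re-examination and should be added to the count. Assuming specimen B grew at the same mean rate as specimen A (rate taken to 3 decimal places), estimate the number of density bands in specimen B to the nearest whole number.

Specimen A: correcting the raw count gives 345 + 17 = 362 true density bands.
Specimen A: with 2 density bands per year, 362 / 2 = 181 years.
A: Mean rate = 2126.2 mm / 181 years ≈ 11.747 mm/year.
Specimen B: 1926.5 mm / 11.747 mm per year = 164.00 years; at 2 density bands per year that is 164.00 × 2 ≈ 328 density bands.

328 density bands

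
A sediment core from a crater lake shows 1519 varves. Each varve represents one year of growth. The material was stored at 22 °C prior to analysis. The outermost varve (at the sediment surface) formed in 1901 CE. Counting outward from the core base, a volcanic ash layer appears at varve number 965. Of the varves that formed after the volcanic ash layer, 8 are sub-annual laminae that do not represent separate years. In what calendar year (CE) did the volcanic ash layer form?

1355 CE

Between varve 965 and the sediment surface there are 1519 − 965 = 554 varves.
Excluding 8 false varves: 554 − 8 = 546.
The varve at the sediment surface is 1901 CE, so the volcanic ash layer dates to 1901 − 546 = 1355 CE.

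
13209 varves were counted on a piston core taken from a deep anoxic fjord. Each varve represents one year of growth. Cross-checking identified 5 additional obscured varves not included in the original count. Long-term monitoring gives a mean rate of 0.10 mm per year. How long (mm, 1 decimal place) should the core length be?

1321.4 mm

True varve count = 13209 + 5 = 13214.
13214 years at 0.10 mm/year gives 0.10 × 13214 = 1321.4 mm.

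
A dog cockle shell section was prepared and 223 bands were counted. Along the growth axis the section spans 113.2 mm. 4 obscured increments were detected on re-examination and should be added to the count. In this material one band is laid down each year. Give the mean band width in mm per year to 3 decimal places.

0.499 mm per year

After corrections the count is 223 + 4 = 227 bands.
Mean rate = 113.2 mm / 227 years ≈ 0.499 mm per year.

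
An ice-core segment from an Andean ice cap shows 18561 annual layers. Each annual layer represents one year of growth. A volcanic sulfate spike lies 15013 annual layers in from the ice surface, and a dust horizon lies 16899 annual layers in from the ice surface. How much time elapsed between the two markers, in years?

1886 years

16899 − 15013 = 1886 annual layers lie between the two events.
That is 1886 years at one annual layer per year.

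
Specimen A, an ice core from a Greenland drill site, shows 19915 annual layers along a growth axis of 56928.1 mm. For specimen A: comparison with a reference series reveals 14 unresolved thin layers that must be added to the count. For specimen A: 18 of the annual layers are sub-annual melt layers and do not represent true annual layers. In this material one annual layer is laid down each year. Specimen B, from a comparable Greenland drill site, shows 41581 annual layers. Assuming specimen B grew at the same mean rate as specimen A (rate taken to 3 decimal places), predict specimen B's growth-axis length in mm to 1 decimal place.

118880.1 mm

Specimen A: true annual layer count = 19915 − 18 + 14 = 19911.
A: Mean rate = 56928.1 mm / 19911 years ≈ 2.859 mm per year.
Length of B = 2.859 × 41581 = 118880.1 mm.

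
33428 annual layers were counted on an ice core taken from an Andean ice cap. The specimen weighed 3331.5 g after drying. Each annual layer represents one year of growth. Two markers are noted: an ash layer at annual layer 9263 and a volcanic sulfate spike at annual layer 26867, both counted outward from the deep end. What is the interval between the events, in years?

Separation: 26867 − 9263 = 17604 annual layers.
That is 17604 years at one annual layer per year.

17604 years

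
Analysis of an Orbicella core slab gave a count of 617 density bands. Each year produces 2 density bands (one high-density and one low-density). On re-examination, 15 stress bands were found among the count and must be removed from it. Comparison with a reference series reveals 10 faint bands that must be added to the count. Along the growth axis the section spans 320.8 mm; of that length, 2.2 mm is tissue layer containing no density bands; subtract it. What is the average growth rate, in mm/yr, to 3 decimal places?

True density band count = 617 − 15 + 10 = 612.
With 2 density bands per year, 612 / 2 = 306 years.
The growth record spans 320.8 − 2.2 = 318.6 mm.
Extension rate ≈ 318.6 / 306 = 1.041 mm/yr.

1.041 mm/yr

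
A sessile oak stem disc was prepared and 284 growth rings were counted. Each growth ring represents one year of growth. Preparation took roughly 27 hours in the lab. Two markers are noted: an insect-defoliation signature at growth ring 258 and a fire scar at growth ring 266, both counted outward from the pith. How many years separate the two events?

8 years

Separation: 266 − 258 = 8 growth rings.
One growth ring per year makes the interval 8 years.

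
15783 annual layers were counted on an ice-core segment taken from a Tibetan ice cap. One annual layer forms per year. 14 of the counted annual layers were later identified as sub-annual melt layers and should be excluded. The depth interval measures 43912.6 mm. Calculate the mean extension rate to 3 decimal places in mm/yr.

True annual layer count = 15783 − 14 = 15769.
Mean rate = 43912.6 mm / 15769 years ≈ 2.785 mm/yr.

2.785 mm/yr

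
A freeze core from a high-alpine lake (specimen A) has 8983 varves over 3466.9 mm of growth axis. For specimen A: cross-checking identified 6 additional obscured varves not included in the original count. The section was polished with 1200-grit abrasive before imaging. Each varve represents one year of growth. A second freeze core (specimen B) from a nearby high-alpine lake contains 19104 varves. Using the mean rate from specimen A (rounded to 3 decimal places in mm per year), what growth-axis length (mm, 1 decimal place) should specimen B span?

7374.1 mm

Specimen A: correcting the raw count gives 8983 + 6 = 8989 true varves.
A: Mean rate = 3466.9 mm / 8989 years ≈ 0.386 mm/yr.
Length of B = 0.386 × 19104 = 7374.1 mm.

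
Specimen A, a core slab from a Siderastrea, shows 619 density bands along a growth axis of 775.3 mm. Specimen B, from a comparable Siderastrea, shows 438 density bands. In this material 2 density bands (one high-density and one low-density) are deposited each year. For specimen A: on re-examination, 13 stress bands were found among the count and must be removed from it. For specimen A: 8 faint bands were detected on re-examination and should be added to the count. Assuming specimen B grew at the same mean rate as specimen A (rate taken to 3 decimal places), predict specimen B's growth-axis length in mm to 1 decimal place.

Specimen A: true density band count = 619 − 13 + 8 = 614.
Specimen A: 614 density bands at 2 per year is 614 / 2 = 307 years.
A: Mean rate = 775.3 mm / 307 years ≈ 2.525 mm/year.
Specimen B: with 2 density bands per year, 438 / 2 = 219 years. Length of B = 2.525 × 219 = 553.0 mm.

553.0 mm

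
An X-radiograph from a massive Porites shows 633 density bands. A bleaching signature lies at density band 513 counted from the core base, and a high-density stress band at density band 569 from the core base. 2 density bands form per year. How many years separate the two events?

Separation: 569 − 513 = 56 density bands.
With 2 density bands per year, 56 / 2 = 28 years.

28 years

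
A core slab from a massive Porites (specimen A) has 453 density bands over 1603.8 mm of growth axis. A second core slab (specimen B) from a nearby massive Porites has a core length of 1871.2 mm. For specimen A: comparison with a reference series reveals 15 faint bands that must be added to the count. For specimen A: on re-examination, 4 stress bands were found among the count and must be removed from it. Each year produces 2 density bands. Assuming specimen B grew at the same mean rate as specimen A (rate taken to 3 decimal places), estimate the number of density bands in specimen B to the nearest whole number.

Specimen A: correcting the raw count gives 453 − 4 + 15 = 464 true density bands.
Specimen A: 464 density bands at 2 per year is 464 / 2 = 232 years.
A: Mean rate = 1603.8 mm / 232 years ≈ 6.913 mm/yr.
B spans 1871.2 / 6.913 = 270.68 years; at 2 density bands per year that is 270.68 × 2 ≈ 541 density bands.

541 density bands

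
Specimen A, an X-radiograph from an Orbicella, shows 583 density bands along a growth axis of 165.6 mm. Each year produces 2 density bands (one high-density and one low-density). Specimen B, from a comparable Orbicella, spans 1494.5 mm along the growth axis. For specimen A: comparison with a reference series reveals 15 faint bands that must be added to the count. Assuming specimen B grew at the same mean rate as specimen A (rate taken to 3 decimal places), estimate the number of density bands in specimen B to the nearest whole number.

5395 density bands

Specimen A: after corrections the count is 583 + 15 = 598 density bands.
Specimen A: with 2 density bands per year, 598 / 2 = 299 years.
A: Mean rate = 165.6 mm / 299 years ≈ 0.554 mm/yr.
Specimen B: 1494.5 mm / 0.554 mm per year = 2697.65 years; at 2 density bands per year that is 2697.65 × 2 ≈ 5395 density bands.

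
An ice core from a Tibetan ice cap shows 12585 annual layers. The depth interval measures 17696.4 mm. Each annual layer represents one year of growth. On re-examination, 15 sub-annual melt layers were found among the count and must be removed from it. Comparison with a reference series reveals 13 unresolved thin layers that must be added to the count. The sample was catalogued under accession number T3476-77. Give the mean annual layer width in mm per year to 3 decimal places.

1.406 mm per year

True annual layer count = 12585 − 15 + 13 = 12583.
17696.4 mm over 12583 years gives 17696.4 / 12583 ≈ 1.406 mm per year.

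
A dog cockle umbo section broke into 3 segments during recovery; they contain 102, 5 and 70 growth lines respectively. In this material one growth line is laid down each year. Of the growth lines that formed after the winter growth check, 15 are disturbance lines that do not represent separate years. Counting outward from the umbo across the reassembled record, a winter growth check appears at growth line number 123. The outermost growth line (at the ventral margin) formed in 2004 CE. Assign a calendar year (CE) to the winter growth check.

1965 CE

Total growth lines = 102 + 5 + 70 = 177.
177 − 123 = 54 growth lines lie beyond the winter growth check toward the ventral margin.
54 − 15 false = 39 true growth lines after the winter growth check.
2004 − 39 = 1965 CE.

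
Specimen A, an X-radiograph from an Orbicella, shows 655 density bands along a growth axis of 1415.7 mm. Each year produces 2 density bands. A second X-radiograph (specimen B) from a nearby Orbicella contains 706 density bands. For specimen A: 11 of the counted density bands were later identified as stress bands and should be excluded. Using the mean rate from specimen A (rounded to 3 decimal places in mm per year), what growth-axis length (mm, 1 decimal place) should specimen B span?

Specimen A: after corrections the count is 655 − 11 = 644 density bands.
Specimen A: 644 density bands at 2 per year is 644 / 2 = 322 years.
A: Mean rate = 1415.7 mm / 322 years ≈ 4.397 mm per year.
Specimen B: dividing by 2 density bands per year: 706 / 2 = 353 years. For B, 4.397 mm/year × 353 years = 1552.1 mm.

1552.1 mm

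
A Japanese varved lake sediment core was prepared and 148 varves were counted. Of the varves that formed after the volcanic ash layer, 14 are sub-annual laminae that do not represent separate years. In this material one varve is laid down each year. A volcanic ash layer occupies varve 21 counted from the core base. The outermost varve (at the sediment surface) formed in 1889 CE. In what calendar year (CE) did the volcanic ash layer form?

1776 CE

The volcanic ash layer sits at varve 21 from the core base, so 148 − 21 = 127 varves formed after it.
Excluding 14 false varves: 127 − 14 = 113.
1889 − 113 = 1776 CE.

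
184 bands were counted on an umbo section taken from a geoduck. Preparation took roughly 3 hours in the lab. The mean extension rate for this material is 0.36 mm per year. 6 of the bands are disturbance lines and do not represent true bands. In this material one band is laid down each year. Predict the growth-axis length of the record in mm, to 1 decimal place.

64.1 mm

Adjusted count: 184 − 6 = 178 bands.
Length ≈ 0.36 × 178 = 64.1 mm.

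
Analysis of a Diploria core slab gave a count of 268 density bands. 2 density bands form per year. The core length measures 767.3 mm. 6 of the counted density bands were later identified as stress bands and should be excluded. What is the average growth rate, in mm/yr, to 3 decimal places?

Adjusted count: 268 − 6 = 262 density bands.
Dividing by 2 density bands per year: 262 / 2 = 131 years.
Mean rate = 767.3 mm / 131 years ≈ 5.857 mm/yr.

5.857 mm/yr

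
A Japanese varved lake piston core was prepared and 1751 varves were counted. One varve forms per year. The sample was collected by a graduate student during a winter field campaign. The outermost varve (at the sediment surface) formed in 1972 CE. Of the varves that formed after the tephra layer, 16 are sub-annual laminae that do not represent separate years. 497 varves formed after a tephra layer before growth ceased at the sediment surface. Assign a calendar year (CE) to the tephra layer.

1491 CE

497 varves post-date the tephra layer.
Removing the 16 false varves leaves 497 − 16 = 481 true varves beyond the tephra layer.
The varve at the sediment surface is 1972 CE, so the tephra layer dates to 1972 − 481 = 1491 CE.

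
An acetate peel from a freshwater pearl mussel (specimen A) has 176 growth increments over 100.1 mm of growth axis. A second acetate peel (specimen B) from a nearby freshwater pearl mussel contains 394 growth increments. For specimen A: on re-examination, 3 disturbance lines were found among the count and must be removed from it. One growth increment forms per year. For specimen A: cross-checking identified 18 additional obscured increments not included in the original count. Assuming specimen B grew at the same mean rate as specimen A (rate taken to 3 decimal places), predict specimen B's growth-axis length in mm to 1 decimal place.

Specimen A: after corrections the count is 176 − 3 + 18 = 191 growth increments.
A: 100.1 mm over 191 years gives 100.1 / 191 ≈ 0.524 mm per year.
For B, 0.524 mm/year × 394 years = 206.5 mm.

206.5 mm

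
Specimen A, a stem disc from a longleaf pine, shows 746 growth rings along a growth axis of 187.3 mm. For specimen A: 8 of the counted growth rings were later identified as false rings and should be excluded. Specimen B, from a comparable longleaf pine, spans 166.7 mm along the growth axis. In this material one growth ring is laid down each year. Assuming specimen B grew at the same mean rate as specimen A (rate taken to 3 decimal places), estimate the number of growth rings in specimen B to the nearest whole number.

Specimen A: after corrections the count is 746 − 8 = 738 growth rings.
A: Extension rate ≈ 187.3 / 738 = 0.254 mm/year.
Specimen B: 166.7 mm / 0.254 mm per year = 656.30 years ≈ 656 growth rings.

656 growth rings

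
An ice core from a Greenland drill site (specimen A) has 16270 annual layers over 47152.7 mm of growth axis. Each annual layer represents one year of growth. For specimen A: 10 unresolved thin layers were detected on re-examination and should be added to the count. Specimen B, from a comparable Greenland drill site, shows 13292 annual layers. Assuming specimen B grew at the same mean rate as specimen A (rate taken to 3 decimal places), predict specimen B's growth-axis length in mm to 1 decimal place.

38493.6 mm

Specimen A: correcting the raw count gives 16270 + 10 = 16280 true annual layers.
A: 47152.7 mm over 16280 years gives 47152.7 / 16280 ≈ 2.896 mm/year.
B's length ≈ 2.896 × 13292 = 38493.6 mm.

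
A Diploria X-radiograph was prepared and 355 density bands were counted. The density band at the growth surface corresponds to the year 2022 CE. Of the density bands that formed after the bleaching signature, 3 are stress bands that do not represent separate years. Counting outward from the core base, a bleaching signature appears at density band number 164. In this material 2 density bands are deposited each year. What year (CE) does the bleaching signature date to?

1928 CE

355 − 164 = 191 density bands lie beyond the bleaching signature toward the growth surface.
Removing the 3 false density bands leaves 191 − 3 = 188 true density bands beyond the bleaching signature.
188 density bands at 2 per year is 188 / 2 = 94 years.
2022 − 94 = 1928 CE.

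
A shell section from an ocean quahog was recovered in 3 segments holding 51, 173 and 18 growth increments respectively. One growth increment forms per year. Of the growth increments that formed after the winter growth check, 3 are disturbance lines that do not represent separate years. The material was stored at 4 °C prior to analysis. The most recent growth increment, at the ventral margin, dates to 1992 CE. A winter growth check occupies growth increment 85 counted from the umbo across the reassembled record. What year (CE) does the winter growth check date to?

Total growth increments = 51 + 173 + 18 = 242.
242 − 85 = 157 growth increments lie beyond the winter growth check toward the ventral margin.
Excluding 3 false growth increments: 157 − 3 = 154.
Counting back 154 years from 1992 CE places the winter growth check in 1992 − 154 = 1838 CE.

1838 CE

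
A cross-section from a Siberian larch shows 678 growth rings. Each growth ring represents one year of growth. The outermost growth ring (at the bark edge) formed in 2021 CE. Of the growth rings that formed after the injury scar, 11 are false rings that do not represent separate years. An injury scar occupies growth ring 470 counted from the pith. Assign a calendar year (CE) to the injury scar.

1824 CE

Between growth ring 470 and the bark edge there are 678 − 470 = 208 growth rings.
Excluding 11 false growth rings: 208 − 11 = 197.
The growth ring at the bark edge is 2021 CE, so the injury scar dates to 2021 − 197 = 1824 CE.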